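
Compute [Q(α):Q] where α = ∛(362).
[Q(α):Q] = 3

The minimal polynomial of α is x^3 - 362, irreducible over Q since 362 is not a perfect cube (so x^3 - 362 has no rational root). Hence [Q(α):Q] = deg(m_α) = 3.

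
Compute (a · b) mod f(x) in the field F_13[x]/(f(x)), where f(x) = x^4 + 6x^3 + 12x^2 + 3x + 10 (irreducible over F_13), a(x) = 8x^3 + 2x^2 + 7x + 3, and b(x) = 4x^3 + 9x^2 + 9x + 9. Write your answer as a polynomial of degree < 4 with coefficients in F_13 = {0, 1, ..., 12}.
a · b ≡ 4x^3 + 10x^2 + 5x + 10 (mod f(x))

Multiply in F_13[x]: a(x)·b(x) = (8x^3 + 2x^2 + 7x + 3)·(4x^3 + 9x^2 + 9x + 9) = 6x^6 + 2x^5 + x^4 + 9x^3 + 4x^2 + 12x + 1. This has degree ≥ 4, so divide by f(x) over F_13: 6x^6 + 2x^5 + x^4 + 9x^3 + 4x^2 + 12x + 1 = (6x^2 + 5x + 3)·(x^4 + 6x^3 + 12x^2 + 3x + 10) + (4x^3 + 10x^2 + 5x + 10). Hence a·b ≡ 4x^3 + 10x^2 + 5x + 10 (mod f). (F_13[x]/(f) is a field with 13^4 = 28561 elements since f is irreducible of degree 4.)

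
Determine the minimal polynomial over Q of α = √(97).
m_α(x) = x^2 - 97

α satisfies α^2 - 97 = 0, so x^2 - 97 annihilates α. Since d = 97 is squarefree and ≠ 1, it is not a perfect square in Q, so x^2 - 97 has no rational root and is therefore irreducible over Q (a degree-2 polynomial over a field is irreducible iff it has no root). Hence m_α(x) = x^2 - 97.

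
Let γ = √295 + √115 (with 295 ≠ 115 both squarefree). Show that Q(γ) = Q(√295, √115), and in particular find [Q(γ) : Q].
[Q(γ) : Q] = 4 (equivalently, Q(γ) = Q(√295, √115))

Obviously Q(γ) ⊆ Q(√295, √115), and [Q(√295, √115):Q] = 4 (since 295, 115 are distinct squarefree integers > 1 with 33925 not a perfect square). To show equality we compute the minimal polynomial of γ. From γ = √295 + √115: γ^2 = 295 + 2√(33925) + 115 = 410 + 2√(33925), so γ^2 - 410 = 2√(33925); squaring, (γ^2 - 410)^2 = 4·33925, i.e. γ^4 - 820γ^2 + 168100 - 135700 = 0, i.e. γ^4 - 820γ^2 + 32400 = 0. So γ is a root of x^4 - 820x^2 + 32400. This polynomial is irreducible over Q: it has no rational root (each ±√295 ± √115 is irrational), and any factorization into two quadratics over Q would force √(33925) ∈ Q (pairing opposite roots) or √295, √115 ∈ Q (other pairings), all impossible. Hence [Q(γ):Q] = 4 = [Q(√295, √115):Q], so Q(γ) = Q(√295, √115).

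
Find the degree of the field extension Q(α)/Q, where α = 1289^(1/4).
[Q(α):Q] = 4

α is a root of x^4 - 1289. By Eisenstein's criterion at the prime p = 1289 (which divides the constant term 1289 but p^2 = 1661521 does not, since 1289 is squarefree), x^4 - 1289 is irreducible over Q. Hence [Q(α):Q] = 4.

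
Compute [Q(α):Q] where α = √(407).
[Q(α):Q] = 2

[Q(α):Q] equals the degree of the minimal polynomial of α. Here α^2 = 407 and x^2 - 407 is irreducible (d = 407 is squarefree, ≠ 1, hence not a square), so deg(m_α) = 2. Thus [Q(α):Q] = 2.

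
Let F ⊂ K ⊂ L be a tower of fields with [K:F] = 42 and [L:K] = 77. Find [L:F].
[L:F] = 3234

The tower law says that for any tower of field extensions F ⊂ K ⊂ L with finite degrees, [L:F] = [L:K] · [K:F]. Here this gives [L:F] = 77 · 42 = 3234.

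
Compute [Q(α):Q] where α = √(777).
[Q(α):Q] = 2

[Q(α):Q] equals the degree of the minimal polynomial of α. Here α^2 = 777 and x^2 - 777 is irreducible (d = 777 is squarefree, ≠ 1, hence not a square), so deg(m_α) = 2. Thus [Q(α):Q] = 2.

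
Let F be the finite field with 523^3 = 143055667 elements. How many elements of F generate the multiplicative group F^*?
There are φ(143055666) = 42493248 primitive elements

F_q^* is cyclic of order q - 1 = 143055666. A cyclic group of order m has exactly φ(m) generators. Here m = 143055666 = 2 · 3^3 · 13 · 29 · 7027, so the number of primitive elements is φ(143055666) = 42493248.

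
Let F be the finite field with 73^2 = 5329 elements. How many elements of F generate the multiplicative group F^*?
There are φ(5328) = 1728 primitive elements

F_q^* is cyclic of order q - 1 = 5328. A cyclic group of order m has exactly φ(m) generators. Here m = 5328 = 2^4 · 3^2 · 37, so the number of primitive elements is φ(5328) = 1728.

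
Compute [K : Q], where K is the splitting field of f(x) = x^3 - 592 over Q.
[K : Q] = 6

The roots of x^3 - 592 are ∛592, ω∛592, ω^2∛592 where ω = e^(2πi/3) is a primitive cube root of unity, so K = Q(∛592, ω). Now [Q(∛592):Q] = 3 (since 592 is not a perfect cube, x^3 - 592 is irreducible) and [Q(ω):Q] = 2. Both 2 and 3 divide [K:Q], and [K:Q] ≤ 3·2 = 6, so [K:Q] = 6. (Equivalently: Q(∛592) ⊂ R but ω ∉ R, so [K : Q(∛592)] = 2.)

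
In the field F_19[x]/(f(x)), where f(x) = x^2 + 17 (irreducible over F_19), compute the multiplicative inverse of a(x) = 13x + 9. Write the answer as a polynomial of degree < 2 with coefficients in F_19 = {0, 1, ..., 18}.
a(x)^(-1) ≡ 7x + 1 (mod f(x))

Since f is irreducible over F_19, F_19[x]/(f) is a field and a(x) ≠ 0 has an inverse. Apply the extended Euclidean algorithm to f(x) and a(x) in F_19[x]: f(x) = (3x + 14)·a(x) + (5). The last nonzero remainder is the constant 5 = gcd(f, a) in F_19. Back-substituting through the division chain expresses 5 = s(x)·a(x) + t(x)·f(x) with s(x) ≡ 16x + 5 (mod f), so (16x + 5)·a(x) ≡ 5 (mod f). Multiplying by 5^(-1) ≡ 4 in F_19 gives a(x)^(-1) ≡ 4·(16x + 5) ≡ 7x + 1 (mod f). Check: (13x + 9)·(7x + 1) = 15x^2 + 9 ≡ 1 (mod x^2 + 17).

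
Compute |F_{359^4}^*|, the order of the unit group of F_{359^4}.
|F_{359^4}^*| = 16610312160

F_{359^4} has 359^4 = 16610312161 elements; its multiplicative group consists of all nonzero elements, so |F_{359^4}^*| = 16610312161 - 1 = 16610312160. (It is cyclic since any finite subgroup of the multiplicative group of a field is cyclic.)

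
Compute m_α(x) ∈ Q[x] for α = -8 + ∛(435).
m_α(x) = x^3 + 24x^2 + 192x + 77

Set β = α + 8 = ∛(435), so β^3 = 435. Then (α + 8)^3 - 435 = 0, i.e. α is a root of g(x) = (x + 8)^3 - 435 = x^3 + 24x^2 + 192x + 77. Since g(x) = h(x + 8) where h(x) = x^3 - 435, and h is irreducible over Q (because 435 is not a perfect cube, so h has no rational root, and a monic cubic with no rational root is irreducible), g is also irreducible (irreducibility is preserved under the substitution x → x + 8). Hence m_α(x) = x^3 + 24x^2 + 192x + 77.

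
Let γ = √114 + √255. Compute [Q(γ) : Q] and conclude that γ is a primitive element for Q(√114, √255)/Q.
[Q(γ) : Q] = 4 (equivalently, Q(γ) = Q(√114, √255))

Obviously Q(γ) ⊆ Q(√114, √255), and [Q(√114, √255):Q] = 4 (since 114, 255 are distinct squarefree integers > 1 with 29070 not a perfect square). To show equality we compute the minimal polynomial of γ. From γ = √114 + √255: γ^2 = 114 + 2√(29070) + 255 = 369 + 2√(29070), so γ^2 - 369 = 2√(29070); squaring, (γ^2 - 369)^2 = 4·29070, i.e. γ^4 - 738γ^2 + 136161 - 116280 = 0, i.e. γ^4 - 738γ^2 + 19881 = 0. So γ is a root of x^4 - 738x^2 + 19881. This polynomial is irreducible over Q: it has no rational root (each ±√114 ± √255 is irrational), and any factorization into two quadratics over Q would force √(29070) ∈ Q (pairing opposite roots) or √114, √255 ∈ Q (other pairings), all impossible. Hence [Q(γ):Q] = 4 = [Q(√114, √255):Q], so Q(γ) = Q(√114, √255).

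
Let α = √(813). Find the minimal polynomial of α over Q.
m_α(x) = x^2 - 813

α satisfies α^2 - 813 = 0, so x^2 - 813 annihilates α. Since d = 813 is squarefree and ≠ 1, it is not a perfect square in Q, so x^2 - 813 has no rational root and is therefore irreducible over Q (a degree-2 polynomial over a field is irreducible iff it has no root). Hence m_α(x) = x^2 - 813.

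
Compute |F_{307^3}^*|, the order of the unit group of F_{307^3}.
|F_{307^3}^*| = 28934442

F_{307^3} has 307^3 = 28934443 elements; its multiplicative group consists of all nonzero elements, so |F_{307^3}^*| = 28934443 - 1 = 28934442. (It is cyclic since any finite subgroup of the multiplicative group of a field is cyclic.)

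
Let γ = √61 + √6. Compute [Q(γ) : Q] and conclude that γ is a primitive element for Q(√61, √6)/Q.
[Q(γ) : Q] = 4 (equivalently, Q(γ) = Q(√61, √6))

Obviously Q(γ) ⊆ Q(√61, √6), and [Q(√61, √6):Q] = 4 (since 61, 6 are distinct squarefree integers > 1 with 366 not a perfect square). To show equality we compute the minimal polynomial of γ. From γ = √61 + √6: γ^2 = 61 + 2√(366) + 6 = 67 + 2√(366), so γ^2 - 67 = 2√(366); squaring, (γ^2 - 67)^2 = 4·366, i.e. γ^4 - 134γ^2 + 4489 - 1464 = 0, i.e. γ^4 - 134γ^2 + 3025 = 0. So γ is a root of x^4 - 134x^2 + 3025. This polynomial is irreducible over Q: it has no rational root (each ±√61 ± √6 is irrational), and any factorization into two quadratics over Q would force √(366) ∈ Q (pairing opposite roots) or √61, √6 ∈ Q (other pairings), all impossible. Hence [Q(γ):Q] = 4 = [Q(√61, √6):Q], so Q(γ) = Q(√61, √6).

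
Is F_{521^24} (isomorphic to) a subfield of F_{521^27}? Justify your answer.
No: F_{521^24} is not a subfield of F_{521^27}

F_{p^m} embeds in F_{p^n} iff m | n. Here 24 ∤ 27 (since 27 = 1·24 + 3 with remainder 3 ≠ 0), so F_{521^24} is not a subfield of F_{521^27}. Equivalently: if it were, the tower law would give 24 = [F_{521^24}:F_521] dividing [F_{521^27}:F_521] = 27, contradiction.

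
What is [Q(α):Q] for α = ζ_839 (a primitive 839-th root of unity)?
[Q(α):Q] = 838

The minimal polynomial of ζ_839 over Q is the 839-th cyclotomic polynomial Φ_839(x), which is irreducible over Q and has degree φ(839) = 838. Hence [Q(α):Q] = φ(839) = 838.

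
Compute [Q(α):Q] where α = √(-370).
[Q(α):Q] = 2

[Q(α):Q] equals the degree of the minimal polynomial of α. Here α^2 = -370 and x^2 + 370 is irreducible (d = -370 is squarefree, ≠ 1, hence not a square), so deg(m_α) = 2. Thus [Q(α):Q] = 2.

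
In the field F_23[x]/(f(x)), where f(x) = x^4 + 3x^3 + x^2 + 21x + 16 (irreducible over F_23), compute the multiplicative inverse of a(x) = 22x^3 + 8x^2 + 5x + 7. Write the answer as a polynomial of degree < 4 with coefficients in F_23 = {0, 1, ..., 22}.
a(x)^(-1) ≡ 18x^3 + 16x^2 + 21 (mod f(x))

Since f is irreducible over F_23, F_23[x]/(f) is a field and a(x) ≠ 0 has an inverse. Apply the extended Euclidean algorithm to f(x) and a(x) in F_23[x]: f(x) = (22x + 12)·a(x) + (2x^2 + 14x + 1);  a(x) = (11x + 19)·(2x^2 + 14x + 1) + (4x + 11);  (2x^2 + 14x + 1) = (12x + 5)·(4x + 11) + (15). The last nonzero remainder is the constant 15 = gcd(f, a) in F_23. Back-substituting through the division chain expresses 15 = s(x)·a(x) + t(x)·f(x) with s(x) ≡ 17x^3 + 10x^2 + 16 (mod f), so (17x^3 + 10x^2 + 16)·a(x) ≡ 15 (mod f). Multiplying by 15^(-1) ≡ 20 in F_23 gives a(x)^(-1) ≡ 20·(17x^3 + 10x^2 + 16) ≡ 18x^3 + 16x^2 + 21 (mod f). Check: (22x^3 + 8x^2 + 5x + 7)·(18x^3 + 16x^2 + 21) = 5x^6 + 13x^5 + 11x^4 + x^3 + 4x^2 + 13x + 9 ≡ 1 (mod x^4 + 3x^3 + x^2 + 21x + 16).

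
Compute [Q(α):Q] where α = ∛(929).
[Q(α):Q] = 3

The minimal polynomial of α is x^3 - 929, irreducible over Q since 929 is not a perfect cube (so x^3 - 929 has no rational root). Hence [Q(α):Q] = deg(m_α) = 3.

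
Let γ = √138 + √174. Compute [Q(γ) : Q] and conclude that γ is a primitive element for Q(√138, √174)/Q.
[Q(γ) : Q] = 4 (equivalently, Q(γ) = Q(√138, √174))

Obviously Q(γ) ⊆ Q(√138, √174), and [Q(√138, √174):Q] = 4 (since 138, 174 are distinct squarefree integers > 1 with 24012 not a perfect square). To show equality we compute the minimal polynomial of γ. From γ = √138 + √174: γ^2 = 138 + 2√(24012) + 174 = 312 + 2√(24012), so γ^2 - 312 = 2√(24012); squaring, (γ^2 - 312)^2 = 4·24012, i.e. γ^4 - 624γ^2 + 97344 - 96048 = 0, i.e. γ^4 - 624γ^2 + 1296 = 0. So γ is a root of x^4 - 624x^2 + 1296. This polynomial is irreducible over Q: it has no rational root (each ±√138 ± √174 is irrational), and any factorization into two quadratics over Q would force √(24012) ∈ Q (pairing opposite roots) or √138, √174 ∈ Q (other pairings), all impossible. Hence [Q(γ):Q] = 4 = [Q(√138, √174):Q], so Q(γ) = Q(√138, √174).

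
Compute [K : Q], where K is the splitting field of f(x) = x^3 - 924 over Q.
[K : Q] = 6

The roots of x^3 - 924 are ∛924, ω∛924, ω^2∛924 where ω = e^(2πi/3) is a primitive cube root of unity, so K = Q(∛924, ω). Now [Q(∛924):Q] = 3 (since 924 is not a perfect cube, x^3 - 924 is irreducible) and [Q(ω):Q] = 2. Both 2 and 3 divide [K:Q], and [K:Q] ≤ 3·2 = 6, so [K:Q] = 6. (Equivalently: Q(∛924) ⊂ R but ω ∉ R, so [K : Q(∛924)] = 2.)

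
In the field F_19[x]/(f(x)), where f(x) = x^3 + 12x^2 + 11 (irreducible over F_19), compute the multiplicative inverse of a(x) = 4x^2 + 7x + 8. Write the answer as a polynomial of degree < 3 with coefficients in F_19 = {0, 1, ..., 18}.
a(x)^(-1) ≡ 10x^2 + 6x + 18 (mod f(x))

Since f is irreducible over F_19, F_19[x]/(f) is a field and a(x) ≠ 0 has an inverse. Apply the extended Euclidean algorithm to f(x) and a(x) in F_19[x]: f(x) = (5x + 18)·a(x) + (5x);  a(x) = (16x + 9)·(5x) + (8). The last nonzero remainder is the constant 8 = gcd(f, a) in F_19. Back-substituting through the division chain expresses 8 = s(x)·a(x) + t(x)·f(x) with s(x) ≡ 4x^2 + 10x + 11 (mod f), so (4x^2 + 10x + 11)·a(x) ≡ 8 (mod f). Multiplying by 8^(-1) ≡ 12 in F_19 gives a(x)^(-1) ≡ 12·(4x^2 + 10x + 11) ≡ 10x^2 + 6x + 18 (mod f). Check: (4x^2 + 7x + 8)·(10x^2 + 6x + 18) = 2x^4 + 18x^3 + 4x^2 + 3x + 11 ≡ 1 (mod x^3 + 12x^2 + 11).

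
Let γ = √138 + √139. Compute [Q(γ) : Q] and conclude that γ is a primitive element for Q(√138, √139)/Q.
[Q(γ) : Q] = 4 (equivalently, Q(γ) = Q(√138, √139))

Obviously Q(γ) ⊆ Q(√138, √139), and [Q(√138, √139):Q] = 4 (since 138, 139 are distinct squarefree integers > 1 with 19182 not a perfect square). To show equality we compute the minimal polynomial of γ. From γ = √138 + √139: γ^2 = 138 + 2√(19182) + 139 = 277 + 2√(19182), so γ^2 - 277 = 2√(19182); squaring, (γ^2 - 277)^2 = 4·19182, i.e. γ^4 - 554γ^2 + 76729 - 76728 = 0, i.e. γ^4 - 554γ^2 + 1 = 0. So γ is a root of x^4 - 554x^2 + 1. This polynomial is irreducible over Q: it has no rational root (each ±√138 ± √139 is irrational), and any factorization into two quadratics over Q would force √(19182) ∈ Q (pairing opposite roots) or √138, √139 ∈ Q (other pairings), all impossible. Hence [Q(γ):Q] = 4 = [Q(√138, √139):Q], so Q(γ) = Q(√138, √139).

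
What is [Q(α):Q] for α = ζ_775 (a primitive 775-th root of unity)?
[Q(α):Q] = 600

The minimal polynomial of ζ_775 over Q is the 775-th cyclotomic polynomial Φ_775(x), which is irreducible over Q and has degree φ(775) = 600. Hence [Q(α):Q] = φ(775) = 600.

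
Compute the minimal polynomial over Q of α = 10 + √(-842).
m_α(x) = x^2 - 20x + 942

From α - 10 = √(-842), squaring gives (α - 10)^2 = -842, i.e. α^2 - 20α + 100 = -842, so α^2 - 20α + 942 = 0. The discriminant of x^2 - 20x + 942 is (-20)^2 - 4·(942) = 400 - 3768 = -3368, and 4·(-842) is not a perfect square in Q since -842 is squarefree and ≠ 1. Hence x^2 - 20x + 942 is irreducible over Q and is the minimal polynomial of α.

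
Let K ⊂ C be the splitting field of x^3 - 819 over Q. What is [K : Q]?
[K : Q] = 6

The roots of x^3 - 819 are ∛819, ω∛819, ω^2∛819 where ω = e^(2πi/3) is a primitive cube root of unity, so K = Q(∛819, ω). Now [Q(∛819):Q] = 3 (since 819 is not a perfect cube, x^3 - 819 is irreducible) and [Q(ω):Q] = 2. Both 2 and 3 divide [K:Q], and [K:Q] ≤ 3·2 = 6, so [K:Q] = 6. (Equivalently: Q(∛819) ⊂ R but ω ∉ R, so [K : Q(∛819)] = 2.)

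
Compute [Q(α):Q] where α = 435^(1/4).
[Q(α):Q] = 4

α is a root of x^4 - 435. By Eisenstein's criterion at the prime p = 3 (which divides the constant term 435 but p^2 = 9 does not, since 435 is squarefree), x^4 - 435 is irreducible over Q. Hence [Q(α):Q] = 4.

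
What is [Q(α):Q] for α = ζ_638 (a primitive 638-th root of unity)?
[Q(α):Q] = 280

The minimal polynomial of ζ_638 over Q is the 638-th cyclotomic polynomial Φ_638(x), which is irreducible over Q and has degree φ(638) = 280. Hence [Q(α):Q] = φ(638) = 280.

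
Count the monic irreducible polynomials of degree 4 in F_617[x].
There are 36230933508 monic irreducible polynomials of degree 4 over F_617

Each element of F_{617^4} that lies in no proper subfield is a root of exactly one monic irreducible of degree 4 over F_617, and each such polynomial has 4 distinct roots in F_{617^4}. By Möbius inversion the count is N_617(4) = (1/4) Σ_{d|4} μ(4/d) · 617^d = (1/4)(μ(4)·617^1 + μ(2)·617^2 + μ(1)·617^4) = 144923734032/4 = 36230933508.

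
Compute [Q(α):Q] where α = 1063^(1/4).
[Q(α):Q] = 4

α is a root of x^4 - 1063. By Eisenstein's criterion at the prime p = 1063 (which divides the constant term 1063 but p^2 = 1129969 does not, since 1063 is squarefree), x^4 - 1063 is irreducible over Q. Hence [Q(α):Q] = 4.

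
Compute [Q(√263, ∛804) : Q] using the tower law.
[Q(√263, ∛804) : Q] = 6

Let L = Q(√263, ∛804). Since Q(√263) ⊂ L and [Q(√263):Q] = 2, the tower law gives 2 | [L:Q]. Likewise Q(∛804) ⊂ L with [Q(∛804):Q] = 3 (because 804 is not a perfect cube), so 3 | [L:Q]. As gcd(2,3) = 1, [L:Q] is divisible by 6. Conversely L is generated over Q by √263 and ∛804, so [L:Q] ≤ 2·3 = 6. Therefore [Q(√263, ∛804) : Q] = 6.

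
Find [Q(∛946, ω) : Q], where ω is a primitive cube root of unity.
[Q(∛946, ω) : Q] = 6

[Q(∛946):Q] = 3 (min poly x^3 - 946, irreducible since 946 is not a perfect cube). [Q(ω):Q] = 2 (min poly x^2 + x + 1). Since Q(∛946) ⊂ R and ω ∉ R, we have ω ∉ Q(∛946), so x^2 + x + 1 remains irreducible over Q(∛946) and [Q(∛946, ω) : Q(∛946)] = 2. By the tower law, [Q(∛946, ω) : Q] = 3 · 2 = 6. (In fact Q(∛946, ω) is the splitting field of x^3 - 946 over Q.)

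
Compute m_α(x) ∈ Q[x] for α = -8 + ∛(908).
m_α(x) = x^3 + 24x^2 + 192x - 396

Set β = α + 8 = ∛(908), so β^3 = 908. Then (α + 8)^3 - 908 = 0, i.e. α is a root of g(x) = (x + 8)^3 - 908 = x^3 + 24x^2 + 192x - 396. Since g(x) = h(x + 8) where h(x) = x^3 - 908, and h is irreducible over Q (because 908 is not a perfect cube, so h has no rational root, and a monic cubic with no rational root is irreducible), g is also irreducible (irreducibility is preserved under the substitution x → x + 8). Hence m_α(x) = x^3 + 24x^2 + 192x - 396.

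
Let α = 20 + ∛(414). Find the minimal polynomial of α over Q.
m_α(x) = x^3 - 60x^2 + 1200x - 8414

Set β = α - 20 = ∛(414), so β^3 = 414. Then (α - 20)^3 - 414 = 0, i.e. α is a root of g(x) = (x - 20)^3 - 414 = x^3 - 60x^2 + 1200x - 8414. Since g(x) = h(x - 20) where h(x) = x^3 - 414, and h is irreducible over Q (because 414 is not a perfect cube, so h has no rational root, and a monic cubic with no rational root is irreducible), g is also irreducible (irreducibility is preserved under the substitution x → x - 20). Hence m_α(x) = x^3 - 60x^2 + 1200x - 8414.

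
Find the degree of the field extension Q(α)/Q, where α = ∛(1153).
[Q(α):Q] = 3

The minimal polynomial of α is x^3 - 1153, irreducible over Q since 1153 is not a perfect cube (so x^3 - 1153 has no rational root). Hence [Q(α):Q] = deg(m_α) = 3.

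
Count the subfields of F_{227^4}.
F_{227^4} has 3 subfields

The subfields of F_{p^n} are exactly the fields F_{p^d} for d | n (each is the fixed field of the unique index-d subgroup of Gal(F_{p^n}/F_p) ≅ Z/nZ). The divisors of n = 4 are {1, 2, 4}, giving 3 subfields: F_{227^1}, F_{227^2}, F_{227^4}.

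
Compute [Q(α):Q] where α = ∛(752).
[Q(α):Q] = 3

The minimal polynomial of α is x^3 - 752, irreducible over Q since 752 is not a perfect cube (so x^3 - 752 has no rational root). Hence [Q(α):Q] = deg(m_α) = 3.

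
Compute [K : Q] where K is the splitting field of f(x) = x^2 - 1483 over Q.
[K : Q] = 2

f(x) = x^2 - 1483 factors as (x - √1483)(x + √1483). The splitting field is K = Q(√1483). Since 1483 is squarefree and > 1, it is not a perfect square, so x^2 - 1483 is irreducible over Q and [Q(√1483) : Q] = 2. Hence [K : Q] = 2.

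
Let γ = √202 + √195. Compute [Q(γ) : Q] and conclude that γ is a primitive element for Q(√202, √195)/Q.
[Q(γ) : Q] = 4 (equivalently, Q(γ) = Q(√202, √195))

Obviously Q(γ) ⊆ Q(√202, √195), and [Q(√202, √195):Q] = 4 (since 202, 195 are distinct squarefree integers > 1 with 39390 not a perfect square). To show equality we compute the minimal polynomial of γ. From γ = √202 + √195: γ^2 = 202 + 2√(39390) + 195 = 397 + 2√(39390), so γ^2 - 397 = 2√(39390); squaring, (γ^2 - 397)^2 = 4·39390, i.e. γ^4 - 794γ^2 + 157609 - 157560 = 0, i.e. γ^4 - 794γ^2 + 49 = 0. So γ is a root of x^4 - 794x^2 + 49. This polynomial is irreducible over Q: it has no rational root (each ±√202 ± √195 is irrational), and any factorization into two quadratics over Q would force √(39390) ∈ Q (pairing opposite roots) or √202, √195 ∈ Q (other pairings), all impossible. Hence [Q(γ):Q] = 4 = [Q(√202, √195):Q], so Q(γ) = Q(√202, √195).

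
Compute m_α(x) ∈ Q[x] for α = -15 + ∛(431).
m_α(x) = x^3 + 45x^2 + 675x + 2944

Set β = α + 15 = ∛(431), so β^3 = 431. Then (α + 15)^3 - 431 = 0, i.e. α is a root of g(x) = (x + 15)^3 - 431 = x^3 + 45x^2 + 675x + 2944. Since g(x) = h(x + 15) where h(x) = x^3 - 431, and h is irreducible over Q (because 431 is not a perfect cube, so h has no rational root, and a monic cubic with no rational root is irreducible), g is also irreducible (irreducibility is preserved under the substitution x → x + 15). Hence m_α(x) = x^3 + 45x^2 + 675x + 2944.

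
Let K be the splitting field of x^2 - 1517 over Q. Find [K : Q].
[K : Q] = 2

f(x) = x^2 - 1517 factors as (x - √1517)(x + √1517). The splitting field is K = Q(√1517). Since 1517 is squarefree and > 1, it is not a perfect square, so x^2 - 1517 is irreducible over Q and [Q(√1517) : Q] = 2. Hence [K : Q] = 2.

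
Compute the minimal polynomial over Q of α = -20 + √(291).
m_α(x) = x^2 + 40x + 109

From α + 20 = √(291), squaring gives (α + 20)^2 = 291, i.e. α^2 + 40α + 400 = 291, so α^2 + 40α + 109 = 0. The discriminant of x^2 + 40x + 109 is (40)^2 - 4·(109) = 1600 - 436 = 1164, and 4·(291) is not a perfect square in Q since 291 is squarefree and ≠ 1. Hence x^2 + 40x + 109 is irreducible over Q and is the minimal polynomial of α.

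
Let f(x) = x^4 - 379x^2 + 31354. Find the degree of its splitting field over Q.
[K : Q] = 4

Solving the quadratic in x^2: x^2 = (379 ± √(379^2 - 4·31354))/2 = (379 ± √18225)/2 = (379 ± 135)/2, giving x^2 = 257 or x^2 = 122. So f(x) = (x^2 - 257)(x^2 - 122) and the roots of f are ±√257, ±√122. Hence the splitting field is K = Q(√257, √122). Since 257 and 122 are distinct squarefree integers > 1, their product 31354 is not a perfect square, so √122 ∉ Q(√257). By the tower law [K:Q] = [Q(√257,√122):Q(√257)] · [Q(√257):Q] = 2 · 2 = 4.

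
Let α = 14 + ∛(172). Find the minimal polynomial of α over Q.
m_α(x) = x^3 - 42x^2 + 588x - 2916

Set β = α - 14 = ∛(172), so β^3 = 172. Then (α - 14)^3 - 172 = 0, i.e. α is a root of g(x) = (x - 14)^3 - 172 = x^3 - 42x^2 + 588x - 2916. Since g(x) = h(x - 14) where h(x) = x^3 - 172, and h is irreducible over Q (because 172 is not a perfect cube, so h has no rational root, and a monic cubic with no rational root is irreducible), g is also irreducible (irreducibility is preserved under the substitution x → x - 14). Hence m_α(x) = x^3 - 42x^2 + 588x - 2916.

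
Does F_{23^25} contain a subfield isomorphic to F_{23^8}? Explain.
No: F_{23^8} is not a subfield of F_{23^25}

F_{p^m} embeds in F_{p^n} iff m | n. Here 8 ∤ 25 (since 25 = 3·8 + 1 with remainder 1 ≠ 0), so F_{23^8} is not a subfield of F_{23^25}. Equivalently: if it were, the tower law would give 8 = [F_{23^8}:F_23] dividing [F_{23^25}:F_23] = 25, contradiction.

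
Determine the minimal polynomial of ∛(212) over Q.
m_α(x) = x^3 - 212

α satisfies α^3 = 212, so x^3 - 212 annihilates α. By the rational root test, a rational root p/q (in lowest terms) of x^3 - 212 would satisfy p^3 = 212 q^3, forcing q = 1 and p^3 = 212; but 212 is not a perfect cube, contradiction. A monic cubic over Q with no rational root is irreducible (any nontrivial factorization would include a linear factor). Hence x^3 - 212 is the minimal polynomial of α, and in particular [Q(α):Q] = 3.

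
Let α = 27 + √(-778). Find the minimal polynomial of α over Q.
m_α(x) = x^2 - 54x + 1507

From α - 27 = √(-778), squaring gives (α - 27)^2 = -778, i.e. α^2 - 54α + 729 = -778, so α^2 - 54α + 1507 = 0. The discriminant of x^2 - 54x + 1507 is (-54)^2 - 4·(1507) = 2916 - 6028 = -3112, and 4·(-778) is not a perfect square in Q since -778 is squarefree and ≠ 1. Hence x^2 - 54x + 1507 is irreducible over Q and is the minimal polynomial of α.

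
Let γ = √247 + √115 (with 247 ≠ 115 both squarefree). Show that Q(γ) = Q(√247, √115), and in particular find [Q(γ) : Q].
[Q(γ) : Q] = 4 (equivalently, Q(γ) = Q(√247, √115))

Obviously Q(γ) ⊆ Q(√247, √115), and [Q(√247, √115):Q] = 4 (since 247, 115 are distinct squarefree integers > 1 with 28405 not a perfect square). To show equality we compute the minimal polynomial of γ. From γ = √247 + √115: γ^2 = 247 + 2√(28405) + 115 = 362 + 2√(28405), so γ^2 - 362 = 2√(28405); squaring, (γ^2 - 362)^2 = 4·28405, i.e. γ^4 - 724γ^2 + 131044 - 113620 = 0, i.e. γ^4 - 724γ^2 + 17424 = 0. So γ is a root of x^4 - 724x^2 + 17424. This polynomial is irreducible over Q: it has no rational root (each ±√247 ± √115 is irrational), and any factorization into two quadratics over Q would force √(28405) ∈ Q (pairing opposite roots) or √247, √115 ∈ Q (other pairings), all impossible. Hence [Q(γ):Q] = 4 = [Q(√247, √115):Q], so Q(γ) = Q(√247, √115).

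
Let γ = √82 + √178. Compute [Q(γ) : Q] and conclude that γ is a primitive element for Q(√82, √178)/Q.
[Q(γ) : Q] = 4 (equivalently, Q(γ) = Q(√82, √178))

Obviously Q(γ) ⊆ Q(√82, √178), and [Q(√82, √178):Q] = 4 (since 82, 178 are distinct squarefree integers > 1 with 14596 not a perfect square). To show equality we compute the minimal polynomial of γ. From γ = √82 + √178: γ^2 = 82 + 2√(14596) + 178 = 260 + 2√(14596), so γ^2 - 260 = 2√(14596); squaring, (γ^2 - 260)^2 = 4·14596, i.e. γ^4 - 520γ^2 + 67600 - 58384 = 0, i.e. γ^4 - 520γ^2 + 9216 = 0. So γ is a root of x^4 - 520x^2 + 9216. This polynomial is irreducible over Q: it has no rational root (each ±√82 ± √178 is irrational), and any factorization into two quadratics over Q would force √(14596) ∈ Q (pairing opposite roots) or √82, √178 ∈ Q (other pairings), all impossible. Hence [Q(γ):Q] = 4 = [Q(√82, √178):Q], so Q(γ) = Q(√82, √178).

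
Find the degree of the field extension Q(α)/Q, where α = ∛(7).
[Q(α):Q] = 3

The minimal polynomial of α is x^3 - 7, irreducible over Q since 7 is not a perfect cube (so x^3 - 7 has no rational root). Hence [Q(α):Q] = deg(m_α) = 3.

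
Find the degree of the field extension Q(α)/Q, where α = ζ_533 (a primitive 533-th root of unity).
[Q(α):Q] = 480

The minimal polynomial of ζ_533 over Q is the 533-th cyclotomic polynomial Φ_533(x), which is irreducible over Q and has degree φ(533) = 480. Hence [Q(α):Q] = φ(533) = 480.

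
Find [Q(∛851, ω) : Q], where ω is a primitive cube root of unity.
[Q(∛851, ω) : Q] = 6

[Q(∛851):Q] = 3 (min poly x^3 - 851, irreducible since 851 is not a perfect cube). [Q(ω):Q] = 2 (min poly x^2 + x + 1). Since Q(∛851) ⊂ R and ω ∉ R, we have ω ∉ Q(∛851), so x^2 + x + 1 remains irreducible over Q(∛851) and [Q(∛851, ω) : Q(∛851)] = 2. By the tower law, [Q(∛851, ω) : Q] = 3 · 2 = 6. (In fact Q(∛851, ω) is the splitting field of x^3 - 851 over Q.)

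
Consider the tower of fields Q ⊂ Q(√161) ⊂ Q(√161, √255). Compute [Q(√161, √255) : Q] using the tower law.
[Q(√161, √255) : Q] = 4

[Q(√161):Q] = 2 (min poly x^2 - 161, irreducible since 161 is squarefree > 1). For the top step, suppose √255 ∈ Q(√161), say √255 = c + d√161 with c, d ∈ Q. Squaring: 255 = c^2 + 161d^2 + 2cd√161. Since √161 ∉ Q this forces 2cd = 0. If d = 0 then √255 = c ∈ Q, contradicting 255 squarefree > 1. If c = 0 then 255 = 161d^2, so 161·255 = (161d)^2 is a perfect square in Q — but 161·255 = 41055 is not a perfect square (since 161 and 255 are distinct squarefree integers). Contradiction. Hence √255 ∉ Q(√161), so x^2 - 255 stays irreducible over Q(√161) and [Q(√161, √255) : Q(√161)] = 2. By the tower law, [Q(√161, √255) : Q] = 2 · 2 = 4.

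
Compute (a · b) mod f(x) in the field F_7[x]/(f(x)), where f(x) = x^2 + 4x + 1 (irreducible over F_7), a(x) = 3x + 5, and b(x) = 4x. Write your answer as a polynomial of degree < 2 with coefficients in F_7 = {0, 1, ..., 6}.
a · b ≡ 2 (mod f(x))

Multiply in F_7[x]: a(x)·b(x) = (3x + 5)·(4x) = 5x^2 + 6x. This has degree ≥ 2, so divide by f(x) over F_7: 5x^2 + 6x = (5)·(x^2 + 4x + 1) + (2). Hence a·b ≡ 2 (mod f). (F_7[x]/(f) is a field with 7^2 = 49 elements since f is irreducible of degree 2.)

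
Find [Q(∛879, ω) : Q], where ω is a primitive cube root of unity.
[Q(∛879, ω) : Q] = 6

[Q(∛879):Q] = 3 (min poly x^3 - 879, irreducible since 879 is not a perfect cube). [Q(ω):Q] = 2 (min poly x^2 + x + 1). Since Q(∛879) ⊂ R and ω ∉ R, we have ω ∉ Q(∛879), so x^2 + x + 1 remains irreducible over Q(∛879) and [Q(∛879, ω) : Q(∛879)] = 2. By the tower law, [Q(∛879, ω) : Q] = 3 · 2 = 6. (In fact Q(∛879, ω) is the splitting field of x^3 - 879 over Q.)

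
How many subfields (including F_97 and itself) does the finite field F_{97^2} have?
F_{97^2} has 2 subfields

The subfields of F_{p^n} are exactly the fields F_{p^d} for d | n (each is the fixed field of the unique index-d subgroup of Gal(F_{p^n}/F_p) ≅ Z/nZ). The divisors of n = 2 are {1, 2}, giving 2 subfields: F_{97^1}, F_{97^2}.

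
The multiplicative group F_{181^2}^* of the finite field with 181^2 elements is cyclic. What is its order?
|F_{181^2}^*| = 32760

F_{181^2} has 181^2 = 32761 elements; its multiplicative group consists of all nonzero elements, so |F_{181^2}^*| = 32761 - 1 = 32760. (It is cyclic since any finite subgroup of the multiplicative group of a field is cyclic.)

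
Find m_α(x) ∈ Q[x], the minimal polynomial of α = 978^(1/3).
m_α(x) = x^3 - 978

α satisfies α^3 = 978, so x^3 - 978 annihilates α. By the rational root test, a rational root p/q (in lowest terms) of x^3 - 978 would satisfy p^3 = 978 q^3, forcing q = 1 and p^3 = 978; but 978 is not a perfect cube, contradiction. A monic cubic over Q with no rational root is irreducible (any nontrivial factorization would include a linear factor). Hence x^3 - 978 is the minimal polynomial of α, and in particular [Q(α):Q] = 3.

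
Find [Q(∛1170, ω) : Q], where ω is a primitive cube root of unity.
[Q(∛1170, ω) : Q] = 6

[Q(∛1170):Q] = 3 (min poly x^3 - 1170, irreducible since 1170 is not a perfect cube). [Q(ω):Q] = 2 (min poly x^2 + x + 1). Since Q(∛1170) ⊂ R and ω ∉ R, we have ω ∉ Q(∛1170), so x^2 + x + 1 remains irreducible over Q(∛1170) and [Q(∛1170, ω) : Q(∛1170)] = 2. By the tower law, [Q(∛1170, ω) : Q] = 3 · 2 = 6. (In fact Q(∛1170, ω) is the splitting field of x^3 - 1170 over Q.)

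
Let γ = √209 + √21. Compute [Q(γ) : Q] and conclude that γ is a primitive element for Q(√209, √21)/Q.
[Q(γ) : Q] = 4 (equivalently, Q(γ) = Q(√209, √21))

Obviously Q(γ) ⊆ Q(√209, √21), and [Q(√209, √21):Q] = 4 (since 209, 21 are distinct squarefree integers > 1 with 4389 not a perfect square). To show equality we compute the minimal polynomial of γ. From γ = √209 + √21: γ^2 = 209 + 2√(4389) + 21 = 230 + 2√(4389), so γ^2 - 230 = 2√(4389); squaring, (γ^2 - 230)^2 = 4·4389, i.e. γ^4 - 460γ^2 + 52900 - 17556 = 0, i.e. γ^4 - 460γ^2 + 35344 = 0. So γ is a root of x^4 - 460x^2 + 35344. This polynomial is irreducible over Q: it has no rational root (each ±√209 ± √21 is irrational), and any factorization into two quadratics over Q would force √(4389) ∈ Q (pairing opposite roots) or √209, √21 ∈ Q (other pairings), all impossible. Hence [Q(γ):Q] = 4 = [Q(√209, √21):Q], so Q(γ) = Q(√209, √21).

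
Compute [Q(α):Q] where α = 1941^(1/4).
[Q(α):Q] = 4

α is a root of x^4 - 1941. By Eisenstein's criterion at the prime p = 3 (which divides the constant term 1941 but p^2 = 9 does not, since 1941 is squarefree), x^4 - 1941 is irreducible over Q. Hence [Q(α):Q] = 4.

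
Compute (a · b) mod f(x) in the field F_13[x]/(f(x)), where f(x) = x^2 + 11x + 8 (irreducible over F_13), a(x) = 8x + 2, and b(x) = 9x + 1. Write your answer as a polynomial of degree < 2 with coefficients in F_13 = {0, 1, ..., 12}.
a · b ≡ x + 11 (mod f(x))

Multiply in F_13[x]: a(x)·b(x) = (8x + 2)·(9x + 1) = 7x^2 + 2. This has degree ≥ 2, so divide by f(x) over F_13: 7x^2 + 2 = (7)·(x^2 + 11x + 8) + (x + 11). Hence a·b ≡ x + 11 (mod f). (F_13[x]/(f) is a field with 13^2 = 169 elements since f is irreducible of degree 2.)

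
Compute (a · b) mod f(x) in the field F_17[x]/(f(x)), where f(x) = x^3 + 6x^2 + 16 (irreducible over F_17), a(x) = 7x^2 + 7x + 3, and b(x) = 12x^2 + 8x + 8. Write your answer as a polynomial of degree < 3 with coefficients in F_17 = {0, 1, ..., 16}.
a · b ≡ 3x^2 + 11x (mod f(x))

Multiply in F_17[x]: a(x)·b(x) = (7x^2 + 7x + 3)·(12x^2 + 8x + 8) = 16x^4 + 4x^3 + 12x^2 + 12x + 7. This has degree ≥ 3, so divide by f(x) over F_17: 16x^4 + 4x^3 + 12x^2 + 12x + 7 = (16x + 10)·(x^3 + 6x^2 + 16) + (3x^2 + 11x). Hence a·b ≡ 3x^2 + 11x (mod f). (F_17[x]/(f) is a field with 17^3 = 4913 elements since f is irreducible of degree 3.)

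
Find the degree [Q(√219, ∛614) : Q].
[Q(√219, ∛614) : Q] = 6

Let L = Q(√219, ∛614). Since Q(√219) ⊂ L and [Q(√219):Q] = 2, the tower law gives 2 | [L:Q]. Likewise Q(∛614) ⊂ L with [Q(∛614):Q] = 3 (because 614 is not a perfect cube), so 3 | [L:Q]. As gcd(2,3) = 1, [L:Q] is divisible by 6. Conversely L is generated over Q by √219 and ∛614, so [L:Q] ≤ 2·3 = 6. Therefore [Q(√219, ∛614) : Q] = 6.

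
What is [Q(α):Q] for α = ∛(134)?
[Q(α):Q] = 3

The minimal polynomial of α is x^3 - 134, irreducible over Q since 134 is not a perfect cube (so x^3 - 134 has no rational root). Hence [Q(α):Q] = deg(m_α) = 3.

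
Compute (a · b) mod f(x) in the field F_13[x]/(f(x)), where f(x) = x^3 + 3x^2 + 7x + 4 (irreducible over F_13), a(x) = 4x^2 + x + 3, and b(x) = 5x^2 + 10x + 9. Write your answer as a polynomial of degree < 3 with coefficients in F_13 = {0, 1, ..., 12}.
a · b ≡ 5x^2 + 12x + 9 (mod f(x))

Multiply in F_13[x]: a(x)·b(x) = (4x^2 + x + 3)·(5x^2 + 10x + 9) = 7x^4 + 6x^3 + 9x^2 + 1. This has degree ≥ 3, so divide by f(x) over F_13: 7x^4 + 6x^3 + 9x^2 + 1 = (7x + 11)·(x^3 + 3x^2 + 7x + 4) + (5x^2 + 12x + 9). Hence a·b ≡ 5x^2 + 12x + 9 (mod f). (F_13[x]/(f) is a field with 13^3 = 2197 elements since f is irreducible of degree 3.)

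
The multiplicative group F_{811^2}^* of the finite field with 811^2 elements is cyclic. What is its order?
|F_{811^2}^*| = 657720

F_{811^2} has 811^2 = 657721 elements; its multiplicative group consists of all nonzero elements, so |F_{811^2}^*| = 657721 - 1 = 657720. (It is cyclic since any finite subgroup of the multiplicative group of a field is cyclic.)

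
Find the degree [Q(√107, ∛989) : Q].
[Q(√107, ∛989) : Q] = 6

Let L = Q(√107, ∛989). Since Q(√107) ⊂ L and [Q(√107):Q] = 2, the tower law gives 2 | [L:Q]. Likewise Q(∛989) ⊂ L with [Q(∛989):Q] = 3 (because 989 is not a perfect cube), so 3 | [L:Q]. As gcd(2,3) = 1, [L:Q] is divisible by 6. Conversely L is generated over Q by √107 and ∛989, so [L:Q] ≤ 2·3 = 6. Therefore [Q(√107, ∛989) : Q] = 6.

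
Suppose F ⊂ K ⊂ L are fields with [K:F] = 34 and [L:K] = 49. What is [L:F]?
[L:F] = 1666

The tower law says that for any tower of field extensions F ⊂ K ⊂ L with finite degrees, [L:F] = [L:K] · [K:F]. Here this gives [L:F] = 49 · 34 = 1666.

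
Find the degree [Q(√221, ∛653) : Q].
[Q(√221, ∛653) : Q] = 6

Let L = Q(√221, ∛653). Since Q(√221) ⊂ L and [Q(√221):Q] = 2, the tower law gives 2 | [L:Q]. Likewise Q(∛653) ⊂ L with [Q(∛653):Q] = 3 (because 653 is not a perfect cube), so 3 | [L:Q]. As gcd(2,3) = 1, [L:Q] is divisible by 6. Conversely L is generated over Q by √221 and ∛653, so [L:Q] ≤ 2·3 = 6. Therefore [Q(√221, ∛653) : Q] = 6.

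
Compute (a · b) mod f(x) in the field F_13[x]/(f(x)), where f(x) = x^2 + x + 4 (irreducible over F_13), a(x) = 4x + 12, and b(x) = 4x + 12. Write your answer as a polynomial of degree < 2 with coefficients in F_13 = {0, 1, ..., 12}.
a · b ≡ 2x + 2 (mod f(x))

Multiply in F_13[x]: a(x)·b(x) = (4x + 12)·(4x + 12) = 3x^2 + 5x + 1. This has degree ≥ 2, so divide by f(x) over F_13: 3x^2 + 5x + 1 = (3)·(x^2 + x + 4) + (2x + 2). Hence a·b ≡ 2x + 2 (mod f). (F_13[x]/(f) is a field with 13^2 = 169 elements since f is irreducible of degree 2.)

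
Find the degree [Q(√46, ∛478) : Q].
[Q(√46, ∛478) : Q] = 6

Let L = Q(√46, ∛478). Since Q(√46) ⊂ L and [Q(√46):Q] = 2, the tower law gives 2 | [L:Q]. Likewise Q(∛478) ⊂ L with [Q(∛478):Q] = 3 (because 478 is not a perfect cube), so 3 | [L:Q]. As gcd(2,3) = 1, [L:Q] is divisible by 6. Conversely L is generated over Q by √46 and ∛478, so [L:Q] ≤ 2·3 = 6. Therefore [Q(√46, ∛478) : Q] = 6.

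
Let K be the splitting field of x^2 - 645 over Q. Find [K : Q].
[K : Q] = 2

f(x) = x^2 - 645 factors as (x - √645)(x + √645). The splitting field is K = Q(√645). Since 645 is squarefree and > 1, it is not a perfect square, so x^2 - 645 is irreducible over Q and [Q(√645) : Q] = 2. Hence [K : Q] = 2.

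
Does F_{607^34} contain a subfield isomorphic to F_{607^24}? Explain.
No: F_{607^24} is not a subfield of F_{607^34}

F_{p^m} embeds in F_{p^n} iff m | n. Here 24 ∤ 34 (since 34 = 1·24 + 10 with remainder 10 ≠ 0), so F_{607^24} is not a subfield of F_{607^34}. Equivalently: if it were, the tower law would give 24 = [F_{607^24}:F_607] dividing [F_{607^34}:F_607] = 34, contradiction.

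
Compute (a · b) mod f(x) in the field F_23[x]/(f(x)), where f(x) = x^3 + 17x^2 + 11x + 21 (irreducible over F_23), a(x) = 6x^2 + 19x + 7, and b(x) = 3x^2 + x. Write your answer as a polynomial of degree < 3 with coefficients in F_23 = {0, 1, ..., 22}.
a · b ≡ 17x^2 + 2x + 20 (mod f(x))

Multiply in F_23[x]: a(x)·b(x) = (6x^2 + 19x + 7)·(3x^2 + x) = 18x^4 + 17x^3 + 17x^2 + 7x. This has degree ≥ 3, so divide by f(x) over F_23: 18x^4 + 17x^3 + 17x^2 + 7x = (18x + 10)·(x^3 + 17x^2 + 11x + 21) + (17x^2 + 2x + 20). Hence a·b ≡ 17x^2 + 2x + 20 (mod f). (F_23[x]/(f) is a field with 23^3 = 12167 elements since f is irreducible of degree 3.)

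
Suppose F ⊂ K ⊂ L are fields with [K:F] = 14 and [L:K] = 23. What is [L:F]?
[L:F] = 322

The tower law says that for any tower of field extensions F ⊂ K ⊂ L with finite degrees, [L:F] = [L:K] · [K:F]. Here this gives [L:F] = 23 · 14 = 322.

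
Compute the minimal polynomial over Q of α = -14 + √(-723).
m_α(x) = x^2 + 28x + 919

From α + 14 = √(-723), squaring gives (α + 14)^2 = -723, i.e. α^2 + 28α + 196 = -723, so α^2 + 28α + 919 = 0. The discriminant of x^2 + 28x + 919 is (28)^2 - 4·(919) = 784 - 3676 = -2892, and 4·(-723) is not a perfect square in Q since -723 is squarefree and ≠ 1. Hence x^2 + 28x + 919 is irreducible over Q and is the minimal polynomial of α.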